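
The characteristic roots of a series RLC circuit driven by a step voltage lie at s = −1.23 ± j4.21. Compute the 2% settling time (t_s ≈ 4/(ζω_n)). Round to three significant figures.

For poles at −σ ± jω_d, ζω_n = σ = 1.23, so t_s ≈ 4/σ = 3.25 s.

t_s ≈ 3.25 s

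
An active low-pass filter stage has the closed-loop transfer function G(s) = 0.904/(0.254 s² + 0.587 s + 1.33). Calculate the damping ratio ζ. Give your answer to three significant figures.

Dividing through by 0.254: denominator becomes s² + 2.311 s + 5.236.
So ω_n = √5.236 = 2.29 rad/s and ζ = 2.311/(2·2.29) = 0.505.

ζ ≈ 0.505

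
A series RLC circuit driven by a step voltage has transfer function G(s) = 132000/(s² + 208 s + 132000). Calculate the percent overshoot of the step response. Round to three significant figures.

%OS ≈ 39.1%

Matching coefficients with s² + 2ζω_n s + ω_n² gives ω_n² = 132000 ⇒ ω_n = 363 rad/s, and ζ = 208/(2ω_n) = 0.286.
%OS = 100·exp(−πζ/√(1−ζ²)) = 39.1%.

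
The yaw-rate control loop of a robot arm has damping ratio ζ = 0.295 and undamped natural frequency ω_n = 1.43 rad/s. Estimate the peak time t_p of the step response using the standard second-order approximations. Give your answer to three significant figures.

The damped frequency is ω_d = ω_n√(1−ζ²) = 1.43·√(1−0.0870) = 1.37 rad/s.
Peak time t_p = π/ω_d = π/1.37 = 2.30 s.

t_p ≈ 2.30 s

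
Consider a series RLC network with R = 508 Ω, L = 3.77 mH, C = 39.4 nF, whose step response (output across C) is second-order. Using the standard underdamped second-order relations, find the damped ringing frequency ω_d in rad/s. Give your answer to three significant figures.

For a series RLC circuit (capacitor voltage as output), ω_n = 1/√(LC) = 1/√(3.77 mH · 39.4 nF) = 82100 rad/s.
ζ = (R/2)·√(C/L) = (508/2)·√(39.4 nF/3.77 mH) = 0.821.
ω_d = ω_n√(1−ζ²) = 46800 rad/s.

ω_d ≈ 46800 rad/s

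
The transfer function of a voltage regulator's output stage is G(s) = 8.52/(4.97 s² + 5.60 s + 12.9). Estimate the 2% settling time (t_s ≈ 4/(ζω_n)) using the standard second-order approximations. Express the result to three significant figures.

Dividing through by 4.97: denominator becomes s² + 1.127 s + 2.596.
So ω_n = √2.596 = 1.61 rad/s and ζ = 1.127/(2·1.61) = 0.350.
t_s ≈ 4/(ζω_n) = 7.10 s.

t_s ≈ 7.10 s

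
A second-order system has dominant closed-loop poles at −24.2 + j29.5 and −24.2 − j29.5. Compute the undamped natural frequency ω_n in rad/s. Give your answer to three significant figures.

|pole| = ω_n = √(24.2² + 29.5²) = 38.2 rad/s; ζ = cos θ = σ/ω_n = 0.634.

ω_n ≈ 38.2 rad/s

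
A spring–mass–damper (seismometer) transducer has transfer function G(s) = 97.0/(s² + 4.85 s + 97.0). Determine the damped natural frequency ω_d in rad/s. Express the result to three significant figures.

ω_d ≈ 9.55 rad/s

Comparing the denominator to s² + 2ζω_n s + ω_n²: ω_n = √97.0 = 9.85 rad/s, and 2ζω_n = 4.85 so ζ = 4.85/(2·9.85) = 0.246.
ω_d = ω_n√(1−ζ²) = 9.55 rad/s.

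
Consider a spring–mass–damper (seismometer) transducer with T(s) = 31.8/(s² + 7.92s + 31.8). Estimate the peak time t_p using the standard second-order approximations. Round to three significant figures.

t_p ≈ 0.783 s

ω_n = √31.8 = 5.64 rad/s; ζ = 7.92/(2·5.64) = 0.702.
The damped frequency ω_d = ω_n√(1−ζ²) = 4.01 rad/s. Then t_p = π/ω_d = 0.783 s.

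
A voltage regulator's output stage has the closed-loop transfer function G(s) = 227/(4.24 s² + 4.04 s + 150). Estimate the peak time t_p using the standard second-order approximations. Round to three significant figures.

t_p ≈ 0.530 s

Dividing through by 4.24: denominator becomes s² + 0.9528 s + 35.38.
So ω_n = √35.38 = 5.95 rad/s and ζ = 0.9528/(2·5.95) = 0.0801.
The damped frequency ω_d = ω_n√(1−ζ²) = 5.93 rad/s. t_p = π/ω_d = 0.530 s.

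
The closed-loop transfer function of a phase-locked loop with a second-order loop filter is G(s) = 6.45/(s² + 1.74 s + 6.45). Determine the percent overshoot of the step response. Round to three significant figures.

Matching coefficients with s² + 2ζω_n s + ω_n² gives ω_n² = 6.45 ⇒ ω_n = 2.54 rad/s, and ζ = 1.74/(2ω_n) = 0.343.
%OS = 100·exp(−πζ/√(1−ζ²)) = 31.8%.

%OS ≈ 31.8%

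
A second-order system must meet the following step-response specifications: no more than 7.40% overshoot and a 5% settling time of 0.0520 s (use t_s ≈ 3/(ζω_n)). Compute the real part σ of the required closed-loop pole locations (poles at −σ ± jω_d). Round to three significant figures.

σ ≈ 57.7

The settling-time spec alone fixes σ = ζω_n = 3/t_s = 3/0.0520 = 57.7.
(Overshoot then fixes ζ = 0.638 and hence ω_d = σ·√(1−ζ²)/ζ = 69.6 rad/s.)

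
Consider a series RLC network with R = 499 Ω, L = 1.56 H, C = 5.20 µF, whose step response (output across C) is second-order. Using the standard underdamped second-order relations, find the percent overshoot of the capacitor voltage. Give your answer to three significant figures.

For a series RLC circuit (capacitor voltage as output), ω_n = 1/√(LC) = 1/√(1.56 H · 5.20 µF) = 351 rad/s.
ζ = (R/2)·√(C/L) = (499/2)·√(5.20 µF/1.56 H) = 0.456.
Overshoot: exp(−π·0.456/√(1−0.456²)) = 0.200, i.e. 20.0%.

%OS ≈ 20.0%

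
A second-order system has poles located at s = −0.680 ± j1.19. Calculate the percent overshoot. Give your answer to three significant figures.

%OS ≈ 16.6%

The poles are at −σ ± jω_d with σ = 0.680 and ω_d = 1.19, so ω_n = √(σ²+ω_d²) = 1.37 rad/s and ζ = σ/ω_n = 0.496.
Overshoot: exp(−π·0.496/√(1−0.496²)) = 0.166, i.e. 16.6%.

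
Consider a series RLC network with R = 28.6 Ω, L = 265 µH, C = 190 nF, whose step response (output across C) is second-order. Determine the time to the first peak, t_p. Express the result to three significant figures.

t_p ≈ 0.0000241 s

For a series RLC circuit (capacitor voltage as output), ω_n = 1/√(LC) = 1/√(265 µH · 190 nF) = 141000 rad/s.
ζ = (R/2)·√(C/L) = (28.6/2)·√(190 nF/265 µH) = 0.383.
ω_d = 141000·√(1 − 0.383²) = 130000 rad/s. t_p = π/ω_d = 0.0000241 s.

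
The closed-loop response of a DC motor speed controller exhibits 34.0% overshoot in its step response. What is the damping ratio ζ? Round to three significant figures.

From %OS = 100·exp(−πζ/√(1−ζ²)), invert to get ζ = −ln(OS)/√(π² + ln²(OS)) with OS = 0.340.
−ln 0.340 = 1.079, so ζ = 1.079/√(π² + 1.164) = 0.325.

ζ ≈ 0.325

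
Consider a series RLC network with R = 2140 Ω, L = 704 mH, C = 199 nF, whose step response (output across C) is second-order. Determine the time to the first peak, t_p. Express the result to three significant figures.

t_p ≈ 0.00143 s

For a series RLC circuit (capacitor voltage as output), ω_n = 1/√(LC) = 1/√(704 mH · 199 nF) = 2670 rad/s.
ζ = (R/2)·√(C/L) = (2140/2)·√(199 nF/704 mH) = 0.569.
The damped frequency ω_d = ω_n√(1−ζ²) = 2200 rad/s. t_p = π/ω_d = 0.00143 s.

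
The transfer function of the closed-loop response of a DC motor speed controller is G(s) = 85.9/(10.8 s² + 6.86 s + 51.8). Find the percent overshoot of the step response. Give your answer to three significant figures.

Dividing through by 10.8: denominator becomes s² + 0.6352 s + 4.796.
So ω_n = √4.796 = 2.19 rad/s and ζ = 0.6352/(2·2.19) = 0.145.
%OS = 100·exp(−πζ/√(1−ζ²)) = 63.1%.

%OS ≈ 63.1%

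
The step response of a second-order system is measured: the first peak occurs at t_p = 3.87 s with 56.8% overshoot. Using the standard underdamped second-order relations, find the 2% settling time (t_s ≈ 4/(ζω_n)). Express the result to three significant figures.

The overshoot fixes ζ = −ln(OS)/√(π²+ln²(OS)) = 0.177.
t_p = π/ω_d ⇒ ω_d = 0.812 rad/s; then ω_n = ω_d/√(1−ζ²) = 0.825 rad/s.
t_s ≈ 4/(ζω_n) = 4/(0.177·0.825) = 27.4 s.

t_s ≈ 27.4 s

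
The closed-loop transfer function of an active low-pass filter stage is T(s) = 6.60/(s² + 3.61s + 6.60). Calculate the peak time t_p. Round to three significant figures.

t_p ≈ 1.72 s

Matching coefficients with s² + 2ζω_n s + ω_n² gives ω_n² = 6.60 ⇒ ω_n = 2.57 rad/s, and ζ = 3.61/(2ω_n) = 0.703.
ω_d = 2.57·√(1 − 0.703²) = 1.83 rad/s. Then t_p = π/ω_d = 1.72 s.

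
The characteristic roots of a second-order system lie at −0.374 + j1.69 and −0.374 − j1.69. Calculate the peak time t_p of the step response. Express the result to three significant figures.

t_p ≈ 1.86 s

t_p = π/ω_d with ω_d = 1.69 (the imaginary part), so t_p = 1.86 s.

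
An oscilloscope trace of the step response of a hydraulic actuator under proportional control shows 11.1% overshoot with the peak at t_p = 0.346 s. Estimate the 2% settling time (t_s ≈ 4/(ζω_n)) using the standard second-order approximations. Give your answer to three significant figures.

t_s ≈ 0.630 s

The overshoot fixes ζ = −ln(OS)/√(π²+ln²(OS)) = 0.573.
From t_p = π/ω_d, ω_d = π/0.346 = 9.08 rad/s, so ω_n = ω_d/√(1−ζ²) = 11.1 rad/s.
t_s ≈ 4/(ζω_n) = 4/(0.573·11.1) = 0.630 s.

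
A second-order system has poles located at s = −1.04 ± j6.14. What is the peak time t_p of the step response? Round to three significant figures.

t_p = π/ω_d with ω_d = 6.14 (the imaginary part), so t_p = 0.512 s.

t_p ≈ 0.512 s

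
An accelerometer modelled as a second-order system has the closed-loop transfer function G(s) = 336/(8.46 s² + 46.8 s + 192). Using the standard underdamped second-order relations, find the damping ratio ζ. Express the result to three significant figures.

ζ ≈ 0.581

Dividing through by 8.46: denominator becomes s² + 5.532 s + 22.70.
So ω_n = √22.70 = 4.76 rad/s and ζ = 5.532/(2·4.76) = 0.581.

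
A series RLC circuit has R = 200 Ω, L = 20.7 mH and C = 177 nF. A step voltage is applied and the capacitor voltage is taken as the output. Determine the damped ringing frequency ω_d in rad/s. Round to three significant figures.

ω_d ≈ 15800 rad/s

For a series RLC circuit (capacitor voltage as output), ω_n = 1/√(LC) = 1/√(20.7 mH · 177 nF) = 16500 rad/s.
ζ = (R/2)·√(C/L) = (200/2)·√(177 nF/20.7 mH) = 0.292.
ω_d = 16500·√(1 − 0.292²) = 15800 rad/s.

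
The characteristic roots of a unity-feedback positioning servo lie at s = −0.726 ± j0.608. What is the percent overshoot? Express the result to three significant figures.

With σ = 0.726, ω_d = 0.608: ω_n = √(σ²+ω_d²) = 0.947 rad/s, ζ = σ/ω_n = 0.767.
%OS = 100 e^{−πζ/√(1−ζ²)} with ζ = 0.767 gives 2.35%.

%OS ≈ 2.35%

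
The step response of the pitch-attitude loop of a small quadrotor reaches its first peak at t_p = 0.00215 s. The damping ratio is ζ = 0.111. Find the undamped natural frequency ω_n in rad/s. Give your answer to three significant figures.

Peak time t_p = π/ω_d, so ω_d = π/t_p = π/0.00215 = 1460 rad/s.
ω_n = ω_d/√(1−ζ²) = 1460/√0.988 = 1470 rad/s.

ω_n ≈ 1470 rad/s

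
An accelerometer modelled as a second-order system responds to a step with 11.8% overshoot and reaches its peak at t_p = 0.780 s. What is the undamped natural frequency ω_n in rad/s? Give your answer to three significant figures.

From the overshoot, ζ = −ln(OS)/√(π²+ln²(OS)) = 0.562.
t_p = π/ω_d ⇒ ω_d = 4.03 rad/s; then ω_n = ω_d/√(1−ζ²) = 4.87 rad/s.

ω_n ≈ 4.87 rad/s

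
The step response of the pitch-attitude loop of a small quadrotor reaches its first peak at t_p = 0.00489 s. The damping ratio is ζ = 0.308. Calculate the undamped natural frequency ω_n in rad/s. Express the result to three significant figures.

ω_n ≈ 675 rad/s

Peak time t_p = π/ω_d, so ω_d = π/t_p = π/0.00489 = 642 rad/s.
ω_n = ω_d/√(1−ζ²) = 642/√0.905 = 675 rad/s.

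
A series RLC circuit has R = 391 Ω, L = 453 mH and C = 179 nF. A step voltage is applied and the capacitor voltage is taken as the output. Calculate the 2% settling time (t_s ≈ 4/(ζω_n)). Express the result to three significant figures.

t_s ≈ 0.00927 s

For a series RLC circuit (capacitor voltage as output), ω_n = 1/√(LC) = 1/√(453 mH · 179 nF) = 3510 rad/s.
ζ = (R/2)·√(C/L) = (391/2)·√(179 nF/453 mH) = 0.123.
t_s ≈ 4/(ζω_n) = 0.00927 s.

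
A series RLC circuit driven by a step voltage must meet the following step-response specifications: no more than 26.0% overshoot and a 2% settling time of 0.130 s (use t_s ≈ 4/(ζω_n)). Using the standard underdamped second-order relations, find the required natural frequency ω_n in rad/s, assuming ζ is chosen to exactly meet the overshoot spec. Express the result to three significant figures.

ω_n ≈ 78.1 rad/s

ζ = −ln(OS)/√(π² + (ln OS)²). With OS = 0.260, ln OS = −1.347 and ζ = 1.347/3.418 = 0.394.
From t_s ≈ 4/(ζω_n): ω_n = 4/(ζ·t_s) = 4/(0.394·0.130) = 78.1 rad/s.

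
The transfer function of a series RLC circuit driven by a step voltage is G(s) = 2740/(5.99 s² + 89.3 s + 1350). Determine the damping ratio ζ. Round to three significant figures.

ζ ≈ 0.497

Dividing through by 5.99: denominator becomes s² + 14.91 s + 225.4.
So ω_n = √225.4 = 15.0 rad/s and ζ = 14.91/(2·15.0) = 0.497.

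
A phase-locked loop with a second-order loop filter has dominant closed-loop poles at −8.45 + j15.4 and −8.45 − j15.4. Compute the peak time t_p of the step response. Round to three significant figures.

t_p = π/ω_d with ω_d = 15.4 (the imaginary part), so t_p = 0.204 s.

t_p ≈ 0.204 s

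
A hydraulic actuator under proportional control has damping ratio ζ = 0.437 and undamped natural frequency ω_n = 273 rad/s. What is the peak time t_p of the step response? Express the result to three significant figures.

The damped frequency is ω_d = ω_n√(1−ζ²) = 273·√(1−0.191) = 246 rad/s.
Peak time t_p = π/ω_d = π/246 = 0.0128 s.

t_p ≈ 0.0128 s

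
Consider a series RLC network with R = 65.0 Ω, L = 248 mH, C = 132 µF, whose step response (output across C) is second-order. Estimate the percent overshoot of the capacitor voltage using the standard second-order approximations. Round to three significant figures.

For a series RLC circuit (capacitor voltage as output), ω_n = 1/√(LC) = 1/√(248 mH · 132 µF) = 175 rad/s.
ζ = (R/2)·√(C/L) = (65.0/2)·√(132 µF/248 mH) = 0.750.
%OS = 100 e^{−πζ/√(1−ζ²)} with ζ = 0.750 gives 2.84%.

%OS ≈ 2.84%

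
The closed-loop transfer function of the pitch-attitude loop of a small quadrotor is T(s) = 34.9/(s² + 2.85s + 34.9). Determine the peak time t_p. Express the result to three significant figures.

t_p ≈ 0.548 s

Comparing the denominator to s² + 2ζω_n s + ω_n²: ω_n = √34.9 = 5.91 rad/s, and 2ζω_n = 2.85 so ζ = 2.85/(2·5.91) = 0.241.
The damped frequency ω_d = ω_n√(1−ζ²) = 5.73 rad/s. Then t_p = π/ω_d = 0.548 s.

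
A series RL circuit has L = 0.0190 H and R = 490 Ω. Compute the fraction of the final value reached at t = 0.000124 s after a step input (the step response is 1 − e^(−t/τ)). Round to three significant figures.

τ = L/R = 0.0190/490 = 0.0000388 s.
y(t)/y_∞ = 1 − e^(−t/τ) = 1 − e^(−0.000124/0.0000388) = 1 − e^(−3.20) = 0.959.

y/y_∞ ≈ 0.959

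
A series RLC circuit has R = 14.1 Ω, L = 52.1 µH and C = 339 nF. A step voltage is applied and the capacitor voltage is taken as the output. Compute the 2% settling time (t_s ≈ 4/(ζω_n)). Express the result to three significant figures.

t_s ≈ 0.0000296 s

For a series RLC circuit (capacitor voltage as output), ω_n = 1/√(LC) = 1/√(52.1 µH · 339 nF) = 238000 rad/s.
ζ = (R/2)·√(C/L) = (14.1/2)·√(339 nF/52.1 µH) = 0.569.
t_s ≈ 4/(ζω_n) = 0.0000296 s.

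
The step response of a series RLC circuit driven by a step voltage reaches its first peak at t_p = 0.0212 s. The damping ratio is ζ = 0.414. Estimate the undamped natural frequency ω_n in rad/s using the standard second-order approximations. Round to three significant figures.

ω_n ≈ 163 rad/s

Peak time t_p = π/ω_d, so ω_d = π/t_p = π/0.0212 = 148 rad/s.
ω_n = ω_d/√(1−ζ²) = 148/√0.829 = 163 rad/s.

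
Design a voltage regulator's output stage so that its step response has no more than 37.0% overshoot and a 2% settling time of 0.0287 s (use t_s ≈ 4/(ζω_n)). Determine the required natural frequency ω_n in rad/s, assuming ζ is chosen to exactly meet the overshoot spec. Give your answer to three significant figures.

ω_n ≈ 462 rad/s

Inverting the overshoot relation: ζ = |ln 0.370|/√(π² + ln²0.370) = 0.302.
Then ω_n = 4/(ζ t_s) = 4/(0.302 × 0.0287) = 462 rad/s.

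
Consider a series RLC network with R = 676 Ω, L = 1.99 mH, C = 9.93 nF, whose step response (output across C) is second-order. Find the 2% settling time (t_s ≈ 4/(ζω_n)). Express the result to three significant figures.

t_s ≈ 0.0000236 s

For a series RLC circuit (capacitor voltage as output), ω_n = 1/√(LC) = 1/√(1.99 mH · 9.93 nF) = 225000 rad/s.
ζ = (R/2)·√(C/L) = (676/2)·√(9.93 nF/1.99 mH) = 0.755.
t_s ≈ 4/(ζω_n) = 0.0000236 s.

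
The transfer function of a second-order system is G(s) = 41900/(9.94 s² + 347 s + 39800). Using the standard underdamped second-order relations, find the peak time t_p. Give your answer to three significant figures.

Dividing through by 9.94: denominator becomes s² + 34.91 s + 4004.
So ω_n = √4004 = 63.3 rad/s and ζ = 34.91/(2·63.3) = 0.276.
ω_d = ω_n√(1−ζ²) = 60.8 rad/s. t_p = π/ω_d = 0.0517 s.

t_p ≈ 0.0517 s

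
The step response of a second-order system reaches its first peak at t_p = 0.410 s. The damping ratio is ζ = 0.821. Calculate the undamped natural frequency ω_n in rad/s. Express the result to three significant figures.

ω_n ≈ 13.4 rad/s

Peak time t_p = π/ω_d, so ω_d = π/t_p = π/0.410 = 7.66 rad/s.
ω_n = ω_d/√(1−ζ²) = 7.66/√0.326 = 13.4 rad/s.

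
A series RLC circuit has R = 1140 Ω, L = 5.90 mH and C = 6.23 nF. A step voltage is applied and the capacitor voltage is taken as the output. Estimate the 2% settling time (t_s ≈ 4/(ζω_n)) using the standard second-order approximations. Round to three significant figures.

For a series RLC circuit (capacitor voltage as output), ω_n = 1/√(LC) = 1/√(5.90 mH · 6.23 nF) = 165000 rad/s.
ζ = (R/2)·√(C/L) = (1140/2)·√(6.23 nF/5.90 mH) = 0.586.
t_s ≈ 4/(ζω_n) = 0.0000414 s.

t_s ≈ 0.0000414 s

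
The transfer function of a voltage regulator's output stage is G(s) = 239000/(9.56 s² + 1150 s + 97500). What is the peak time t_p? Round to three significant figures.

Dividing through by 9.56: denominator becomes s² + 120.3 s + 10200.
So ω_n = √10200 = 101 rad/s and ζ = 120.3/(2·101) = 0.596.
The damped frequency ω_d = ω_n√(1−ζ²) = 81.1 rad/s. t_p = π/ω_d = 0.0387 s.

t_p ≈ 0.0387 s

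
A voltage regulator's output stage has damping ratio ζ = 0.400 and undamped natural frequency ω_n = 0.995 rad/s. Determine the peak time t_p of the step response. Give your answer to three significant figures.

The damped frequency is ω_d = ω_n√(1−ζ²) = 0.995·√(1−0.160) = 0.912 rad/s.
Peak time t_p = π/ω_d = π/0.912 = 3.44 s.

t_p ≈ 3.44 s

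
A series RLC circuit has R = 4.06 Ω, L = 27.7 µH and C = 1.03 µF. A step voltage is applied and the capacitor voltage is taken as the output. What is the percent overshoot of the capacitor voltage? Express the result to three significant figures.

%OS ≈ 26.3%

For a series RLC circuit (capacitor voltage as output), ω_n = 1/√(LC) = 1/√(27.7 µH · 1.03 µF) = 187000 rad/s.
ζ = (R/2)·√(C/L) = (4.06/2)·√(1.03 µF/27.7 µH) = 0.391.
%OS = 100 e^{−πζ/√(1−ζ²)} with ζ = 0.391 gives 26.3%.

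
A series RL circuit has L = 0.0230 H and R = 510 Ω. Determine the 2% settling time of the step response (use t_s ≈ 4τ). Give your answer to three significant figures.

τ = L/R = 0.0230/510 = 0.0000451 s.
t_s ≈ 4τ = 0.000180 s.

t_s ≈ 0.000180 s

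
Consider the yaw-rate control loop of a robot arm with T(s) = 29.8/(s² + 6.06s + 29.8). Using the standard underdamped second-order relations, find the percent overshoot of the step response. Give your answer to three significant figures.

%OS ≈ 12.3%

Matching coefficients with s² + 2ζω_n s + ω_n² gives ω_n² = 29.8 ⇒ ω_n = 5.46 rad/s, and ζ = 6.06/(2ω_n) = 0.555.
%OS = 100 e^{−πζ/√(1−ζ²)} with ζ = 0.555 gives 12.3%.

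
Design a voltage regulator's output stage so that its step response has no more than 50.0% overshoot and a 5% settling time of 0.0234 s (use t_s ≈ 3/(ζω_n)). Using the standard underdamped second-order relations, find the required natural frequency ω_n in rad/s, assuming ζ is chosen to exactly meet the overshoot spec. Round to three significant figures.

ω_n ≈ 595 rad/s

From %OS = 100·exp(−πζ/√(1−ζ²)), invert to get ζ = −ln(OS)/√(π² + ln²(OS)) with OS = 0.500.
−ln 0.500 = 0.6931, so ζ = 0.6931/√(π² + 0.4805) = 0.215.
Then ω_n = 3/(ζ t_s) = 3/(0.215 × 0.0234) = 595 rad/s.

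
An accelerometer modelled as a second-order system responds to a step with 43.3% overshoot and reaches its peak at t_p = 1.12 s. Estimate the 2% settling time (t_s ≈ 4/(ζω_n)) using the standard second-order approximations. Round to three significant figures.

The overshoot fixes ζ = −ln(OS)/√(π²+ln²(OS)) = 0.257.
From t_p = π/ω_d, ω_d = π/1.12 = 2.80 rad/s, so ω_n = ω_d/√(1−ζ²) = 2.90 rad/s.
t_s ≈ 4/(ζω_n) = 4/(0.257·2.90) = 5.35 s.

t_s ≈ 5.35 s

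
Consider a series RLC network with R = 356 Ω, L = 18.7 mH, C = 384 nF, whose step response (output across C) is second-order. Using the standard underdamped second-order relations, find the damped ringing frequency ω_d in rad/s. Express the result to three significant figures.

ω_d ≈ 6980 rad/s

For a series RLC circuit (capacitor voltage as output), ω_n = 1/√(LC) = 1/√(18.7 mH · 384 nF) = 11800 rad/s.
ζ = (R/2)·√(C/L) = (356/2)·√(384 nF/18.7 mH) = 0.807.
ω_d = ω_n√(1−ζ²) = 6980 rad/s.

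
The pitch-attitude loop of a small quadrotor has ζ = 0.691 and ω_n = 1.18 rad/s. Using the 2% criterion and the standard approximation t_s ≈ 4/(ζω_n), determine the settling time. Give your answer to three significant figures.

t_s ≈ 4/(ζω_n) = 4/(0.691 × 1.18) = 4.91 s.

t_s ≈ 4.91 s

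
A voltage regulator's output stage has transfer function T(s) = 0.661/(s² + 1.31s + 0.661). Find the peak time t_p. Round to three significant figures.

ω_n = √0.661 = 0.813 rad/s; ζ = 1.31/(2·0.813) = 0.806.
ω_d = 0.813·√(1 − 0.806²) = 0.482 rad/s. Then t_p = π/ω_d = 6.52 s.

t_p ≈ 6.52 s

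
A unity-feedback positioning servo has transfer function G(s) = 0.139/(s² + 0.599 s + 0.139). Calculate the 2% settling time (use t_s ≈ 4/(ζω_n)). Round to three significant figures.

t_s ≈ 13.4 s

Comparing the denominator to s² + 2ζω_n s + ω_n²: ω_n = √0.139 = 0.373 rad/s, and 2ζω_n = 0.599 so ζ = 0.599/(2·0.373) = 0.803.
t_s ≈ 4/(ζω_n) = 4/(0.803·0.373) = 13.4 s.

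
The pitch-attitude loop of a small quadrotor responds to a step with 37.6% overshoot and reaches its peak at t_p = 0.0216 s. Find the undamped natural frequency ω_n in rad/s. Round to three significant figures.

ζ from %OS: ζ = |ln 0.376|/√(π²+ln²0.376) = 0.297.
From t_p = π/ω_d, ω_d = π/0.0216 = 145 rad/s, so ω_n = ω_d/√(1−ζ²) = 152 rad/s.

ω_n ≈ 152 rad/s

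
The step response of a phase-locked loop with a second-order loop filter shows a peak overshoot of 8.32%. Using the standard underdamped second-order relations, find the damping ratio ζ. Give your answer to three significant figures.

ζ ≈ 0.621

Inverting the overshoot relation: ζ = |ln 0.0832|/√(π² + ln²0.0832) = 0.621.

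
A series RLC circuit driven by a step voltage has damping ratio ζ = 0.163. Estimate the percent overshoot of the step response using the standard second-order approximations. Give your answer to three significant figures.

%OS ≈ 59.5%

For an underdamped second-order system, %OS = 100·exp(−πζ/√(1−ζ²)).
πζ/√(1−ζ²) = π·0.163/√(1−0.0266) = 0.5190, so %OS = 100·e^(−0.5190) = 59.5%.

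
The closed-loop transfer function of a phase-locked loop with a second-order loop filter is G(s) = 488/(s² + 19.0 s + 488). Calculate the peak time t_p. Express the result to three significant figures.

Matching coefficients with s² + 2ζω_n s + ω_n² gives ω_n² = 488 ⇒ ω_n = 22.1 rad/s, and ζ = 19.0/(2ω_n) = 0.430.
The damped frequency ω_d = ω_n√(1−ζ²) = 19.9 rad/s. Then t_p = π/ω_d = 0.158 s.

t_p ≈ 0.158 s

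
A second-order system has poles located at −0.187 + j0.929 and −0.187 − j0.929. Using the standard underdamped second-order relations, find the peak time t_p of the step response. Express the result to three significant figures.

t_p ≈ 3.38 s

t_p = π/ω_d with ω_d = 0.929 (the imaginary part), so t_p = 3.38 s.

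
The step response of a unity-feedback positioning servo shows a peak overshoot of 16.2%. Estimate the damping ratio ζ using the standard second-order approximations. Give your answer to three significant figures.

ζ = −ln(OS)/√(π² + (ln OS)²). With OS = 0.162, ln OS = −1.820 and ζ = 1.820/3.631 = 0.501.

ζ ≈ 0.501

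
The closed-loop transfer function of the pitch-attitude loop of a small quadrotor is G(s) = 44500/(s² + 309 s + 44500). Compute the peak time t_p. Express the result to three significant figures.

ω_n = √44500 = 211 rad/s; ζ = 309/(2·211) = 0.732.
ω_d = ω_n√(1−ζ²) = 144 rad/s. Then t_p = π/ω_d = 0.0219 s.

t_p ≈ 0.0219 s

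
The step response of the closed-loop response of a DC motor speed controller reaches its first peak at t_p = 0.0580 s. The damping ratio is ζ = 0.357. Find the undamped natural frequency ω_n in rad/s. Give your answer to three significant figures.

ω_n ≈ 58.0 rad/s

Peak time t_p = π/ω_d, so ω_d = π/t_p = π/0.0580 = 54.2 rad/s.
ω_n = ω_d/√(1−ζ²) = 54.2/√0.873 = 58.0 rad/s.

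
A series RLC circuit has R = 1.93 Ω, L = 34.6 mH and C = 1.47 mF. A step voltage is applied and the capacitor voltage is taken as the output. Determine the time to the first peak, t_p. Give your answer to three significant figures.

For a series RLC circuit (capacitor voltage as output), ω_n = 1/√(LC) = 1/√(34.6 mH · 1.47 mF) = 140 rad/s.
ζ = (R/2)·√(C/L) = (1.93/2)·√(1.47 mF/34.6 mH) = 0.199.
ω_d = ω_n√(1−ζ²) = 137 rad/s. t_p = π/ω_d = 0.0229 s.

t_p ≈ 0.0229 s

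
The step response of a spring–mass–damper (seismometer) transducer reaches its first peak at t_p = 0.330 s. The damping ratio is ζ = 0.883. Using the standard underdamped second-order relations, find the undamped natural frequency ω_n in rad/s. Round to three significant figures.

ω_n ≈ 20.3 rad/s

Peak time t_p = π/ω_d, so ω_d = π/t_p = π/0.330 = 9.52 rad/s.
ω_n = ω_d/√(1−ζ²) = 9.52/√0.220 = 20.3 rad/s.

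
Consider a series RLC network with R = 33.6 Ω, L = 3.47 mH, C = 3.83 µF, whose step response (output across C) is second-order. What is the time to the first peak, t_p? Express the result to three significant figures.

For a series RLC circuit (capacitor voltage as output), ω_n = 1/√(LC) = 1/√(3.47 mH · 3.83 µF) = 8670 rad/s.
ζ = (R/2)·√(C/L) = (33.6/2)·√(3.83 µF/3.47 mH) = 0.558.
ω_d = ω_n√(1−ζ²) = 7200 rad/s. t_p = π/ω_d = 0.000436 s.

t_p ≈ 0.000436 s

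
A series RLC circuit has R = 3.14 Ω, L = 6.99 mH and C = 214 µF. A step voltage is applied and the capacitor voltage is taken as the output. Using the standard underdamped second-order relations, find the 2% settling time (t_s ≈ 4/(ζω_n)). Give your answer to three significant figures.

t_s ≈ 0.0178 s

For a series RLC circuit (capacitor voltage as output), ω_n = 1/√(LC) = 1/√(6.99 mH · 214 µF) = 818 rad/s.
ζ = (R/2)·√(C/L) = (3.14/2)·√(214 µF/6.99 mH) = 0.275.
t_s ≈ 4/(ζω_n) = 0.0178 s.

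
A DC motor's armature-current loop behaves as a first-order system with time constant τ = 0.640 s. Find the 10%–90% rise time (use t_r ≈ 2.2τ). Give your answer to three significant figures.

t_r ≈ 1.41 s

t_r ≈ 2.2τ = 1.41 s.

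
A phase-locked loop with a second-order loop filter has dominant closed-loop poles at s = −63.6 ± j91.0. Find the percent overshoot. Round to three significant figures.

With σ = 63.6, ω_d = 91.0: ω_n = √(σ²+ω_d²) = 111 rad/s, ζ = σ/ω_n = 0.573.
%OS = 100·exp(−πζ/√(1−ζ²)) = 11.1%.

%OS ≈ 11.1%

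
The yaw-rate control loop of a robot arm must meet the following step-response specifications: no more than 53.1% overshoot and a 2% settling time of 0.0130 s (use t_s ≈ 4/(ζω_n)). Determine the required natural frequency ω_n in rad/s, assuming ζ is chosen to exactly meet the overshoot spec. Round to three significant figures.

From %OS = 100·exp(−πζ/√(1−ζ²)), invert to get ζ = −ln(OS)/√(π² + ln²(OS)) with OS = 0.531.
−ln 0.531 = 0.6330, so ζ = 0.6330/√(π² + 0.4007) = 0.198.
Then ω_n = 4/(ζ t_s) = 4/(0.198 × 0.0130) = 1560 rad/s.

ω_n ≈ 1560 rad/s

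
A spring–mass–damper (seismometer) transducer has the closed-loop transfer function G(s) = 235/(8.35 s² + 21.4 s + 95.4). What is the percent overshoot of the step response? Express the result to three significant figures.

%OS ≈ 27.6%

Dividing through by 8.35: denominator becomes s² + 2.563 s + 11.43.
So ω_n = √11.43 = 3.38 rad/s and ζ = 2.563/(2·3.38) = 0.379.
%OS = 100 e^{−πζ/√(1−ζ²)} with ζ = 0.379 gives 27.6%.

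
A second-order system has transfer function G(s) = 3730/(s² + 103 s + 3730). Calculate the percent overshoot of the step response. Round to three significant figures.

%OS ≈ 0.724%

ω_n = √3730 = 61.1 rad/s; ζ = 103/(2·61.1) = 0.843.
Overshoot: exp(−π·0.843/√(1−0.843²)) = 0.00724, i.e. 0.724%.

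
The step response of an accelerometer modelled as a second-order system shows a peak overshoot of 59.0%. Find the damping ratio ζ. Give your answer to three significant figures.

ζ ≈ 0.166

ζ = −ln(OS)/√(π² + (ln OS)²). With OS = 0.590, ln OS = −0.5276 and ζ = 0.5276/3.186 = 0.166.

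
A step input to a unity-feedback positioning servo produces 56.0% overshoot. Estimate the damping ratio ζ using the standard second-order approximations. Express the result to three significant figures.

ζ ≈ 0.181

Inverting the overshoot relation: ζ = |ln 0.560|/√(π² + ln²0.560) = 0.181.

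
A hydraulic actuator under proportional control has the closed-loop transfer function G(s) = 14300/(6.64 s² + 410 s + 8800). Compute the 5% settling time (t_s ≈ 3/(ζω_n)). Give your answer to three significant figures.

t_s ≈ 0.0972 s

Dividing through by 6.64: denominator becomes s² + 61.75 s + 1325.
So ω_n = √1325 = 36.4 rad/s and ζ = 61.75/(2·36.4) = 0.848.
t_s ≈ 3/(ζω_n) = 0.0972 s.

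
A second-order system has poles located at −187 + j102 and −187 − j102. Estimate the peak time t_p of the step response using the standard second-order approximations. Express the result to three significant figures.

t_p ≈ 0.0308 s

t_p = π/ω_d with ω_d = 102 (the imaginary part), so t_p = 0.0308 s.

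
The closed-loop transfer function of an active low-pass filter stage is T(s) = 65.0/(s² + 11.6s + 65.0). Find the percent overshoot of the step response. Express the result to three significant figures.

ω_n = √65.0 = 8.06 rad/s; ζ = 11.6/(2·8.06) = 0.719.
%OS = 100·exp(−πζ/√(1−ζ²)) = 3.86%.

%OS ≈ 3.86%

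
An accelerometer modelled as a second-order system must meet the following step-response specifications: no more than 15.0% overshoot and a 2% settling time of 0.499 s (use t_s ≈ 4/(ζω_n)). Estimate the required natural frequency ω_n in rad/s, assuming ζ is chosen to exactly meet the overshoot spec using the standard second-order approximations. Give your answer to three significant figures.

ω_n ≈ 15.5 rad/s

Inverting the overshoot relation: ζ = |ln 0.150|/√(π² + ln²0.150) = 0.517.
From t_s ≈ 4/(ζω_n): ω_n = 4/(ζ·t_s) = 4/(0.517·0.499) = 15.5 rad/s.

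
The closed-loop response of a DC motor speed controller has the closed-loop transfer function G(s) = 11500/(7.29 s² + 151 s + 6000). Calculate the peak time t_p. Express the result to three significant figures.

t_p ≈ 0.117 s

Dividing through by 7.29: denominator becomes s² + 20.71 s + 823.0.
So ω_n = √823.0 = 28.7 rad/s and ζ = 20.71/(2·28.7) = 0.361.
ω_d = ω_n√(1−ζ²) = 26.8 rad/s. t_p = π/ω_d = 0.117 s.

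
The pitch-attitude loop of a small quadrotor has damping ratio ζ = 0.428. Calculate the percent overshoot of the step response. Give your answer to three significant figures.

%OS ≈ 22.6%

For an underdamped second-order system, %OS = 100·exp(−πζ/√(1−ζ²)).
πζ/√(1−ζ²) = π·0.428/√(1−0.183) = 1.488, so %OS = 100·e^(−1.488) = 22.6%.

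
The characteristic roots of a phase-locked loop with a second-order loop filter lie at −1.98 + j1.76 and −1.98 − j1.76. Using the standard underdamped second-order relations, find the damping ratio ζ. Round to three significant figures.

|pole| = ω_n = √(1.98² + 1.76²) = 2.65 rad/s; ζ = cos θ = σ/ω_n = 0.747.

ζ ≈ 0.747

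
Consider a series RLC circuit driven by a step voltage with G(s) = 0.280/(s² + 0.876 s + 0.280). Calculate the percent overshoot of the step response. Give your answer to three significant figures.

ω_n = √0.280 = 0.529 rad/s; ζ = 0.876/(2·0.529) = 0.828.
Overshoot: exp(−π·0.828/√(1−0.828²)) = 0.00971, i.e. 0.971%.

%OS ≈ 0.971%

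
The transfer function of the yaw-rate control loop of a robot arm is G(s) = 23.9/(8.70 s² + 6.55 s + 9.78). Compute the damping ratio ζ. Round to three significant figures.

ζ ≈ 0.355

Dividing through by 8.70: denominator becomes s² + 0.7529 s + 1.124.
So ω_n = √1.124 = 1.06 rad/s and ζ = 0.7529/(2·1.06) = 0.355.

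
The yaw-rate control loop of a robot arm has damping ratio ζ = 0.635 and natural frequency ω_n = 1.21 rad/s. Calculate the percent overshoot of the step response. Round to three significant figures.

For an underdamped second-order system, %OS = 100·exp(−πζ/√(1−ζ²)).
πζ/√(1−ζ²) = π·0.635/√(1−0.403) = 2.582, so %OS = 100·e^(−2.582) = 7.56%.

%OS ≈ 7.56%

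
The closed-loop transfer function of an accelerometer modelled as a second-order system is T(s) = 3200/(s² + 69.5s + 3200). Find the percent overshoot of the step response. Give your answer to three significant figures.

ω_n = √3200 = 56.6 rad/s; ζ = 69.5/(2·56.6) = 0.614.
%OS = 100 e^{−πζ/√(1−ζ²)} with ζ = 0.614 gives 8.67%.

%OS ≈ 8.67%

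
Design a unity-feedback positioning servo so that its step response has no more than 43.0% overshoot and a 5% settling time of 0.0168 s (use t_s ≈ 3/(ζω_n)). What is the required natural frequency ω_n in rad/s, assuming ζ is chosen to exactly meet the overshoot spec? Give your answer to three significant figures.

ζ = −ln(OS)/√(π² + (ln OS)²). With OS = 0.430, ln OS = −0.8440 and ζ = 0.8440/3.253 = 0.259.
Then ω_n = 3/(ζ t_s) = 3/(0.259 × 0.0168) = 688 rad/s.

ω_n ≈ 688 rad/s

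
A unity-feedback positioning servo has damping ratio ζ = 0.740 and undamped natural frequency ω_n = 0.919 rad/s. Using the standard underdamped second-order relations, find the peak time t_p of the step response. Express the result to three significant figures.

The damped frequency is ω_d = ω_n√(1−ζ²) = 0.919·√(1−0.548) = 0.618 rad/s.
Peak time t_p = π/ω_d = π/0.618 = 5.08 s.

t_p ≈ 5.08 s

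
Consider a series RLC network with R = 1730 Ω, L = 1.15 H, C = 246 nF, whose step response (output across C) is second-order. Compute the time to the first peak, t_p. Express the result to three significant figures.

For a series RLC circuit (capacitor voltage as output), ω_n = 1/√(LC) = 1/√(1.15 H · 246 nF) = 1880 rad/s.
ζ = (R/2)·√(C/L) = (1730/2)·√(246 nF/1.15 H) = 0.400.
The damped frequency ω_d = ω_n√(1−ζ²) = 1720 rad/s. t_p = π/ω_d = 0.00182 s.

t_p ≈ 0.00182 s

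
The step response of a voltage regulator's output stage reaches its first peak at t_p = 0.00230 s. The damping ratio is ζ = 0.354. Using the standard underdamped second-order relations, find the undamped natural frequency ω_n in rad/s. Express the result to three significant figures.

Peak time t_p = π/ω_d, so ω_d = π/t_p = π/0.00230 = 1370 rad/s.
ω_n = ω_d/√(1−ζ²) = 1370/√0.875 = 1460 rad/s.

ω_n ≈ 1460 rad/s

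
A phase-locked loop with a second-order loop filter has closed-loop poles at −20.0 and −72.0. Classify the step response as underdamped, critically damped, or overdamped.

Since the poles are distinct, negative and real, the response is overdamped.

overdamped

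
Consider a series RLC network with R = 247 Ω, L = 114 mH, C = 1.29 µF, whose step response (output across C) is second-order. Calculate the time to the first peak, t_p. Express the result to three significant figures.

t_p ≈ 0.00132 s

For a series RLC circuit (capacitor voltage as output), ω_n = 1/√(LC) = 1/√(114 mH · 1.29 µF) = 2610 rad/s.
ζ = (R/2)·√(C/L) = (247/2)·√(1.29 µF/114 mH) = 0.415.
The damped frequency ω_d = ω_n√(1−ζ²) = 2370 rad/s. t_p = π/ω_d = 0.00132 s.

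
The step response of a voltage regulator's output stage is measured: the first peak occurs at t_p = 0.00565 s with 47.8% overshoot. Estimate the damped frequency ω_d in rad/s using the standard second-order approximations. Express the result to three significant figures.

t_p = π/ω_d, so ω_d = π/0.00565 = 556 rad/s.

ω_d ≈ 556 rad/s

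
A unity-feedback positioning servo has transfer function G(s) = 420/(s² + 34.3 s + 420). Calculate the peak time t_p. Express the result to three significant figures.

ω_n = √420 = 20.5 rad/s; ζ = 34.3/(2·20.5) = 0.837.
The damped frequency ω_d = ω_n√(1−ζ²) = 11.2 rad/s. Then t_p = π/ω_d = 0.280 s.

t_p ≈ 0.280 s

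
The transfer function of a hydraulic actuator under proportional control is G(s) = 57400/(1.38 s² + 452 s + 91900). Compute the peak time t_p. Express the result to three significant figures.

Dividing through by 1.38: denominator becomes s² + 327.5 s + 66590.
So ω_n = √66590 = 258 rad/s and ζ = 327.5/(2·258) = 0.635.
ω_d = 258·√(1 − 0.635²) = 199 rad/s. t_p = π/ω_d = 0.0158 s.

t_p ≈ 0.0158 s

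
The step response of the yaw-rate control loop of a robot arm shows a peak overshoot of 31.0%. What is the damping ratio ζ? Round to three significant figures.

From %OS = 100·exp(−πζ/√(1−ζ²)), invert to get ζ = −ln(OS)/√(π² + ln²(OS)) with OS = 0.310.
−ln 0.310 = 1.171, so ζ = 1.171/√(π² + 1.372) = 0.349.

ζ ≈ 0.349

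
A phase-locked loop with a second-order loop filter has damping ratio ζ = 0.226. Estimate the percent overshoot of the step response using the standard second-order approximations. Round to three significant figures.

%OS ≈ 48.2%

For an underdamped second-order system, %OS = 100·exp(−πζ/√(1−ζ²)).
πζ/√(1−ζ²) = π·0.226/√(1−0.0511) = 0.7289, so %OS = 100·e^(−0.7289) = 48.2%.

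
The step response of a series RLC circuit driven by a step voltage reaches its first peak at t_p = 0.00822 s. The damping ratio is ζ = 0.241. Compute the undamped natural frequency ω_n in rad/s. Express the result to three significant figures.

ω_n ≈ 394 rad/s

Peak time t_p = π/ω_d, so ω_d = π/t_p = π/0.00822 = 382 rad/s.
ω_n = ω_d/√(1−ζ²) = 382/√0.942 = 394 rad/s.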